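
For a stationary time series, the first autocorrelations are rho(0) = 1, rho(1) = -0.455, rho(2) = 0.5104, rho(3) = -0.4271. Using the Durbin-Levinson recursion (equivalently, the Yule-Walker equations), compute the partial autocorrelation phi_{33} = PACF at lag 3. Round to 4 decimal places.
\phi_{33} = -0.1620

The PACF at lag k is phi_{kk}, the last component of the solution
to the Yule-Walker system G_k phi = r_k where
  (G_k)_{ij} = rho(|i - j|), (r_k)_i = rho(i), i,j = 1..k.
Equivalently, Durbin-Levinson gives phi_{kk} iteratively:
  phi_{11} = rho(1)
  phi_{kk} = [rho(k) - sum_{j=1..k-1} phi_{k-1,j} rho(k-j)]
            / [1 - sum_{j=1..k-1} phi_{k-1,j} rho(j)],
  phi_{k,j} = phi_{k-1,j} - phi_{kk} phi_{k-1,k-j},  j = 1..k-1.
Step k = 1:
  phi_11 = rho(1) = -0.455.
Step k = 2:
  phi_22 = [rho(2) - phi_11 rho(1)] / [1 - phi_11 rho(1)] = [0.5104 - (-0.455)(-0.455)] / [1 - (-0.455)(-0.455)]
         = 0.303375 / 0.792975 = 0.382578.
  Update: phi_21 = phi_11 - phi_22 phi_11 = -0.455 - (0.382578)(-0.455) = -0.280927.
Step k = 3:
  phi_33 = [rho(3) - phi_21 rho(2) - phi_22 rho(1)] / [1 - phi_21 rho(1) - phi_22 rho(2)]
    numerator   = -0.4271 - (-0.280927)(0.5104) - (0.382578)(-0.455) = -0.1096418
    denominator = 1 - (-0.280927)(-0.455) - (0.382578)(0.5104) = 0.67691032
  phi_33 = -0.1096418 / 0.67691032 = -0.162.
Therefore phi_{33} = -0.1620.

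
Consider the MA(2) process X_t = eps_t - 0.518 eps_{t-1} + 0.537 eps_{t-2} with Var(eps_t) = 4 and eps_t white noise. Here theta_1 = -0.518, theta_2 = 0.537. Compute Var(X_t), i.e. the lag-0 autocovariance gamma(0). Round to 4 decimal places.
\gamma(0) = 6.2268

For an MA(q) process X_t = eps_t + sum_i theta_i eps_{t-i} with
Var(eps_t) = sigma^2, the variance is
  gamma(0) = sigma^2 * (1 + sum_i theta_i^2).
  sum_i theta_i^2 = (-0.518)^2 + (0.537)^2 = 0.268324 + 0.288369 = 0.556693.
  gamma(0) = 4 * (1 + 0.556693) = 4 * 1.556693 = 6.226772, which rounds to 6.2268.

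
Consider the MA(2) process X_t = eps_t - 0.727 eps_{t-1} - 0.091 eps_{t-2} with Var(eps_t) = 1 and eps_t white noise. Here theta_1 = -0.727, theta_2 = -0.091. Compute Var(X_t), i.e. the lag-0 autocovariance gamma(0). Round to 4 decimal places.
\gamma(0) = 1.5368

For an MA(q) process X_t = eps_t + sum_i theta_i eps_{t-i} with
Var(eps_t) = sigma^2, the variance is
  gamma(0) = sigma^2 * (1 + sum_i theta_i^2).
  sum_i theta_i^2 = (-0.727)^2 + (-0.091)^2 = 0.528529 + 0.008281 = 0.53681.
  gamma(0) = 1 * (1 + 0.53681) = 1 * 1.53681 = 1.53681, which rounds to 1.5368.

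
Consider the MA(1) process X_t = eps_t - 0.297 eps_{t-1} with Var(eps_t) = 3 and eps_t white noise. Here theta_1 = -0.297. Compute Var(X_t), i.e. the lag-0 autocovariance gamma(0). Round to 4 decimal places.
\gamma(0) = 3.2646

For an MA(q) process X_t = eps_t + sum_i theta_i eps_{t-i} with
Var(eps_t) = sigma^2, the variance is
  gamma(0) = sigma^2 * (1 + sum_i theta_i^2).
  sum_i theta_i^2 = (-0.297)^2 = 0.088209.
  gamma(0) = 3 * (1 + 0.088209) = 3 * 1.088209 = 3.264627, which rounds to 3.2646.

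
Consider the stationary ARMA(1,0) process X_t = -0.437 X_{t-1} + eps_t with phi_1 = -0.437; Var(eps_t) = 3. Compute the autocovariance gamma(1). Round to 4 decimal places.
\gamma(1) = -1.6205

Multiply the model equation by X_{t-k} and take expectations. With theta_0 = psi_0 = 1 and psi_j the MA(infinity) weights, this gives
  gamma(k) - sum_i phi_i gamma(k-i) = c_k,
  c_k = sigma^2 * sum_{j=k..q} theta_j psi_{j-k}   (c_k = 0 for k > q),
using gamma(-m) = gamma(m).
Pure AR (q = 0): c_0 = sigma^2 = 3, c_k = 0 for k >= 1.
Equations for k = 0 and k = 1 (AR order 1):
  gamma(0) = phi_1 gamma(1) + c_0
  gamma(1) = phi_1 gamma(0) + c_1
Substituting the second into the first: gamma(0) (1 - phi_1^2) = c_0 + phi_1 c_1, so
  gamma(0) = c_0 / (1 - phi_1^2) = 3 / (1 - (-0.437)^2) = 3 / 0.809031 = 3.70814.
  gamma(1) = phi_1 gamma(0) = (-0.437)(3.70814) = -1.620457.
Therefore gamma(1) = -1.6205 (to 4 decimal places).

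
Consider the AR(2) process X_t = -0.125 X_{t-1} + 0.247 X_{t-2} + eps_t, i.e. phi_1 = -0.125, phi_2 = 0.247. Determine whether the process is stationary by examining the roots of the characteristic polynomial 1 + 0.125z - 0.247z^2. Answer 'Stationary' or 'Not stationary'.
\text{Stationary}

The AR(p) characteristic polynomial is P(z) = 1 + 0.125z - 0.247z^2.
Stationarity requires all roots to lie outside the unit circle, i.e. |z| > 1 for every root.
Set 1 + (0.125) z + (-0.247) z^2 = 0, i.e. a z^2 + b z + c = 0 with a = -0.247, b = 0.125, c = 1.
Discriminant D = b^2 - 4ac = (0.125)^2 - 4*(-0.247)*1 = 0.015625 - (-0.988) = 1.003625.
D >= 0, so the roots are real: z = (-b +/- sqrt(D)) / (2a) = (-0.125 +/- 1.001811) / (-0.494).
  z_1 = (-0.125 + 1.001811) / (-0.494) = -1.7749,   |z_1| = 1.7749.
  z_2 = (-0.125 - 1.001811) / (-0.494) = 2.281,   |z_2| = 2.281.
Moduli of all roots: 1.7749, 2.2810.
All moduli strictly greater than 1? Yes.
Verdict: Stationary.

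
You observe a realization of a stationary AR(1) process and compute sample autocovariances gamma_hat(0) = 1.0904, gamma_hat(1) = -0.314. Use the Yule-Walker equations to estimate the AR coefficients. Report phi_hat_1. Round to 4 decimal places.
\hat\phi_{1} = -0.2880

The Yule-Walker equations for an AR(p) process read, in matrix form,
  Gamma_p phi = r_p,   with   (Gamma_p)_{ij} = gamma(|i - j|),
                       (r_p)_i = gamma(i),   i,j = 1..p.
Substitute the sample gammas (Toeplitz matrix and right-hand side of size 1):
  Gamma_p = [[1.0904]]
  r_p     = [-0.314]
With p = 1 this is the single equation gamma(0) phi_1 = gamma(1):
  phi_hat_1 = gamma(1) / gamma(0) = -0.314 / 1.0904 = -0.2880.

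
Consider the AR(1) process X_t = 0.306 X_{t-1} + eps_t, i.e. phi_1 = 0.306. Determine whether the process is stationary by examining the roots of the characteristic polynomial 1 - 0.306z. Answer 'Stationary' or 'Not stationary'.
\text{Stationary}

The AR(p) characteristic polynomial is P(z) = 1 - 0.306z.
Stationarity requires all roots to lie outside the unit circle, i.e. |z| > 1 for every root.
This is linear in z: 1 + (-0.306) z = 0  =>  z = -1/(-0.306) = 3.267974,  |z| = 3.267974.
Moduli of all roots: 3.2680.
All moduli strictly greater than 1? Yes.
Verdict: Stationary.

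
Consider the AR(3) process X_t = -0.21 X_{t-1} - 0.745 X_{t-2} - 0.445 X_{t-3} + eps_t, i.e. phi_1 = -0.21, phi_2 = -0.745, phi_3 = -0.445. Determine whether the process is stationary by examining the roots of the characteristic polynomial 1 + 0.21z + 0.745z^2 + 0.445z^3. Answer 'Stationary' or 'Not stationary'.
\text{Stationary}

The AR(p) characteristic polynomial is P(z) = 1 + 0.21z + 0.745z^2 + 0.445z^3.
Stationarity requires all roots to lie outside the unit circle, i.e. |z| > 1 for every root.
Degree 3: look for a simple real root z0 first, then factor out (1 - z/z0) and solve the remaining quadratic.
Testing z0 = -2: P(-2) = 1 + (0.21)(-2) + (0.745)(-2)^2 + (0.445)(-2)^3
  = 1 + (-0.42) + (2.98) + (-3.56) = 0.  So z_0 = -2 is a root, |z_0| = 2.
Divide out the factor (1 + 0.5 z) = (1 - z/z0) (since 1/z0 = -0.5):
  P(z) = (1 + 0.5 z)(1 + (-0.29) z + (0.89) z^2)
  [check: z-coef -0.29 - (-0.5) = 0.21; z^2-coef 0.89 - (-0.5)(-0.29) = 0.745; z^3-coef -(-0.5)(0.89) = 0.445.]
Remaining roots from the quadratic factor 1 + (-0.29) z + (0.89) z^2:
  Set 1 + (-0.29) z + (0.89) z^2 = 0, i.e. a z^2 + b z + c = 0 with a = 0.89, b = -0.29, c = 1.
  Discriminant D = b^2 - 4ac = (-0.29)^2 - 4*(0.89)*1 = 0.0841 - (3.56) = -3.4759.
  D < 0, so the roots are the complex-conjugate pair z = (-b +/- i sqrt(-D)) / (2a) = 0.1629 +/- 1.0474i.
  For a conjugate pair |z|^2 = z * conj(z) = (product of roots) = c/a = 1/(0.89) = 1.123596, so |z| = sqrt(1.123596) = 1.06 for both roots.
Moduli of all roots: 2.0000, 1.0600, 1.0600.
All moduli strictly greater than 1? Yes.
Verdict: Stationary.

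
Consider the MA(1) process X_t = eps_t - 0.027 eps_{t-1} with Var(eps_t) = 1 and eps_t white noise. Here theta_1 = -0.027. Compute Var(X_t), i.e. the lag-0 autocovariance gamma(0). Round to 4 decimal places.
\gamma(0) = 1.0007

For an MA(q) process X_t = eps_t + sum_i theta_i eps_{t-i} with
Var(eps_t) = sigma^2, the variance is
  gamma(0) = sigma^2 * (1 + sum_i theta_i^2).
  sum_i theta_i^2 = (-0.027)^2 = 0.000729.
  gamma(0) = 1 * (1 + 0.000729) = 1 * 1.000729 = 1.000729, which rounds to 1.0007.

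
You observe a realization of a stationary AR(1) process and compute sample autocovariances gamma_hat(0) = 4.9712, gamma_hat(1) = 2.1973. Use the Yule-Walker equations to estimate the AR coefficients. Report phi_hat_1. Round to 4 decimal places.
\hat\phi_{1} = 0.4420

The Yule-Walker equations for an AR(p) process read, in matrix form,
  Gamma_p phi = r_p,   with   (Gamma_p)_{ij} = gamma(|i - j|),
                       (r_p)_i = gamma(i),   i,j = 1..p.
Substitute the sample gammas (Toeplitz matrix and right-hand side of size 1):
  Gamma_p = [[4.9712]]
  r_p     = [2.1973]
With p = 1 this is the single equation gamma(0) phi_1 = gamma(1):
  phi_hat_1 = gamma(1) / gamma(0) = 2.1973 / 4.9712 = 0.4420.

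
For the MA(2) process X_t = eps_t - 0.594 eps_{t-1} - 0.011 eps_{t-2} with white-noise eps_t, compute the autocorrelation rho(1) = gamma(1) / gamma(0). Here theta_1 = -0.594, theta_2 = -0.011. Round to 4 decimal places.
\rho(1) = -0.4342

For an MA(q) process with theta_0 = 1, the autocovariance is
  gamma(k) = sigma^2 * sum_{i=0..q-k} theta_i * theta_{i+k},
and rho(k) = gamma(k) / gamma(0). Sigma^2 cancels.
  numerator   = (1)*(-0.594) + (-0.594)*(-0.011) = -0.587466.
  denominator = (1)^2 + (-0.594)^2 + (-0.011)^2 = 1.352957.
  rho(1) = -0.587466 / 1.352957 = -0.4342.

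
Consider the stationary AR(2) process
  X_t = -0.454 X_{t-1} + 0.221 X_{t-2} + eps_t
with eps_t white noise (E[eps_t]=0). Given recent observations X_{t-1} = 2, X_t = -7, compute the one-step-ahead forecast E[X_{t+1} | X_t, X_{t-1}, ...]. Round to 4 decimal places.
E[X_{t+1} \mid \mathcal F_t] = 3.6200

For an AR(p) model X_t = c + sum_i phi_i X_{t-i} + eps_t, the
one-step-ahead conditional mean is
  E[X_{t+1} | X_t, ...] = c + sum_i phi_i X_{t+1-i}.
Substitute known values:
  E[X_{t+1} | ...] = (-0.454) * (-7) + (0.221) * (2)
                   = 3.6200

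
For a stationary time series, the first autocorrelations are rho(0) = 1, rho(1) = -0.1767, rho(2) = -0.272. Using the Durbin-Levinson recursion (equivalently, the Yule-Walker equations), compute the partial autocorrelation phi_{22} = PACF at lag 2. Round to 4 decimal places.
\phi_{22} = -0.3130

The PACF at lag k is phi_{kk}, the last component of the solution
to the Yule-Walker system G_k phi = r_k where
  (G_k)_{ij} = rho(|i - j|), (r_k)_i = rho(i), i,j = 1..k.
Equivalently, Durbin-Levinson gives phi_{kk} iteratively:
  phi_{11} = rho(1)
  phi_{kk} = [rho(k) - sum_{j=1..k-1} phi_{k-1,j} rho(k-j)]
            / [1 - sum_{j=1..k-1} phi_{k-1,j} rho(j)],
  phi_{k,j} = phi_{k-1,j} - phi_{kk} phi_{k-1,k-j},  j = 1..k-1.
Step k = 1:
  phi_11 = rho(1) = -0.1767.
Step k = 2:
  phi_22 = [rho(2) - phi_11 rho(1)] / [1 - phi_11 rho(1)] = [-0.272 - (-0.1767)(-0.1767)] / [1 - (-0.1767)(-0.1767)]
         = -0.30322289 / 0.96877711 = -0.313.
Therefore phi_{22} = -0.3130.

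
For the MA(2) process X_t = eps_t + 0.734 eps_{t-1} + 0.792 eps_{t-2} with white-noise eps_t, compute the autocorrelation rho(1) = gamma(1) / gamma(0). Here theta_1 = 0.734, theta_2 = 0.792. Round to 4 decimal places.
\rho(1) = 0.6073

For an MA(q) process with theta_0 = 1, the autocovariance is
  gamma(k) = sigma^2 * sum_{i=0..q-k} theta_i * theta_{i+k},
and rho(k) = gamma(k) / gamma(0). Sigma^2 cancels.
  numerator   = (1)*(0.734) + (0.734)*(0.792) = 1.315328.
  denominator = (1)^2 + (0.734)^2 + (0.792)^2 = 2.16602.
  rho(1) = 1.315328 / 2.16602 = 0.6073.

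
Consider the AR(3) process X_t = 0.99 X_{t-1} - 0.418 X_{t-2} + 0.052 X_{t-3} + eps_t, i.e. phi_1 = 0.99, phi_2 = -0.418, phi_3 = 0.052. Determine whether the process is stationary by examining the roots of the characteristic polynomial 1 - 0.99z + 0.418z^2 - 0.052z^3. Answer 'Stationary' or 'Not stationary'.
\text{Stationary}

The AR(p) characteristic polynomial is P(z) = 1 - 0.99z + 0.418z^2 - 0.052z^3.
Stationarity requires all roots to lie outside the unit circle, i.e. |z| > 1 for every root.
Degree 3: look for a simple real root z0 first, then factor out (1 - z/z0) and solve the remaining quadratic.
Testing z0 = 5: P(5) = 1 + (-0.99)(5) + (0.418)(5)^2 + (-0.052)(5)^3
  = 1 + (-4.95) + (10.45) + (-6.5) = 0.  So z_0 = 5 is a root, |z_0| = 5.
Divide out the factor (1 - 0.2 z) = (1 - z/z0) (since 1/z0 = 0.2):
  P(z) = (1 - 0.2 z)(1 + (-0.79) z + (0.26) z^2)
  [check: z-coef -0.79 - (0.2) = -0.99; z^2-coef 0.26 - (0.2)(-0.79) = 0.418; z^3-coef -(0.2)(0.26) = -0.052.]
Remaining roots from the quadratic factor 1 + (-0.79) z + (0.26) z^2:
  Set 1 + (-0.79) z + (0.26) z^2 = 0, i.e. a z^2 + b z + c = 0 with a = 0.26, b = -0.79, c = 1.
  Discriminant D = b^2 - 4ac = (-0.79)^2 - 4*(0.26)*1 = 0.6241 - (1.04) = -0.4159.
  D < 0, so the roots are the complex-conjugate pair z = (-b +/- i sqrt(-D)) / (2a) = 1.5192 +/- 1.2402i.
  For a conjugate pair |z|^2 = z * conj(z) = (product of roots) = c/a = 1/(0.26) = 3.846154, so |z| = sqrt(3.846154) = 1.9612 for both roots.
Moduli of all roots: 5.0000, 1.9612, 1.9612.
All moduli strictly greater than 1? Yes.
Verdict: Stationary.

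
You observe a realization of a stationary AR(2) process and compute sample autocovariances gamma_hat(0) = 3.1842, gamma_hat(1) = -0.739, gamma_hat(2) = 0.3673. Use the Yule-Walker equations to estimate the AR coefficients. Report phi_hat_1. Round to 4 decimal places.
\hat\phi_{1} = -0.2170

The Yule-Walker equations for an AR(p) process read, in matrix form,
  Gamma_p phi = r_p,   with   (Gamma_p)_{ij} = gamma(|i - j|),
                       (r_p)_i = gamma(i),   i,j = 1..p.
Substitute the sample gammas (Toeplitz matrix and right-hand side of size 2):
  Gamma_p = [[3.1842, -0.739], [-0.739, 3.1842]]
  r_p     = [-0.739, 0.3673]
Written out:
  3.1842 phi_1 - 0.739 phi_2 = -0.739
  -0.739 phi_1 + 3.1842 phi_2 = 0.3673
Solve by Cramer's rule:
  det = gamma(0)^2 - gamma(1)^2 = (3.1842)^2 - (-0.739)^2 = 10.13912964 - 0.546121 = 9.59300864
  phi_hat_1 = [gamma(1) gamma(0) - gamma(1) gamma(2)] / det = [(-0.739)(3.1842) - (-0.739)(0.3673)] / 9.59300864 = -2.0816891 / 9.59300864 = -0.217
  phi_hat_2 = [gamma(0) gamma(2) - gamma(1)^2] / det = [(3.1842)(0.3673) - (-0.739)^2] / 9.59300864 = 0.62343566 / 9.59300864 = 0.065
So phi_hat = [-0.2170, 0.0650].
Therefore phi_hat_1 = -0.2170.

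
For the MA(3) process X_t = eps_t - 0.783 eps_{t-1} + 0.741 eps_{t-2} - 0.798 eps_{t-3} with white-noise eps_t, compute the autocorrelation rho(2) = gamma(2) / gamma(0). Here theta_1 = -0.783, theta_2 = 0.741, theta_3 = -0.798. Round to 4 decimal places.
\rho(2) = 0.4880

For an MA(q) process with theta_0 = 1, the autocovariance is
  gamma(k) = sigma^2 * sum_{i=0..q-k} theta_i * theta_{i+k},
and rho(k) = gamma(k) / gamma(0). Sigma^2 cancels.
  numerator   = (1)*(0.741) + (-0.783)*(-0.798) = 1.365834.
  denominator = (1)^2 + (-0.783)^2 + (0.741)^2 + (-0.798)^2 = 2.798974.
  rho(2) = 1.365834 / 2.798974 = 0.4880.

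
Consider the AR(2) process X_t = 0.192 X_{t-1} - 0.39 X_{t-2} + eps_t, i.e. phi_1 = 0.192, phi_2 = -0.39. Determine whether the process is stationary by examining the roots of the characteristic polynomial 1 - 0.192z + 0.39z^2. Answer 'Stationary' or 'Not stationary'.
\text{Stationary}

The AR(p) characteristic polynomial is P(z) = 1 - 0.192z + 0.39z^2.
Stationarity requires all roots to lie outside the unit circle, i.e. |z| > 1 for every root.
Set 1 + (-0.192) z + (0.39) z^2 = 0, i.e. a z^2 + b z + c = 0 with a = 0.39, b = -0.192, c = 1.
Discriminant D = b^2 - 4ac = (-0.192)^2 - 4*(0.39)*1 = 0.036864 - (1.56) = -1.523136.
D < 0, so the roots are the complex-conjugate pair z = (-b +/- i sqrt(-D)) / (2a) = 0.2462 +/- 1.5822i.
For a conjugate pair |z|^2 = z * conj(z) = (product of roots) = c/a = 1/(0.39) = 2.564103, so |z| = sqrt(2.564103) = 1.6013 for both roots.
Moduli of all roots: 1.6013, 1.6013.
All moduli strictly greater than 1? Yes.
Verdict: Stationary.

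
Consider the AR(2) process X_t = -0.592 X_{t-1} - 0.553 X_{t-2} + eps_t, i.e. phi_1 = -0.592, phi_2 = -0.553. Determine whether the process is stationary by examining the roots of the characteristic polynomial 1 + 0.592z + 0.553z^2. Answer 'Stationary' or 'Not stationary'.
\text{Stationary}

The AR(p) characteristic polynomial is P(z) = 1 + 0.592z + 0.553z^2.
Stationarity requires all roots to lie outside the unit circle, i.e. |z| > 1 for every root.
Set 1 + (0.592) z + (0.553) z^2 = 0, i.e. a z^2 + b z + c = 0 with a = 0.553, b = 0.592, c = 1.
Discriminant D = b^2 - 4ac = (0.592)^2 - 4*(0.553)*1 = 0.350464 - (2.212) = -1.861536.
D < 0, so the roots are the complex-conjugate pair z = (-b +/- i sqrt(-D)) / (2a) = -0.5353 +/- 1.2336i.
For a conjugate pair |z|^2 = z * conj(z) = (product of roots) = c/a = 1/(0.553) = 1.808318, so |z| = sqrt(1.808318) = 1.3447 for both roots.
Moduli of all roots: 1.3447, 1.3447.
All moduli strictly greater than 1? Yes.
Verdict: Stationary.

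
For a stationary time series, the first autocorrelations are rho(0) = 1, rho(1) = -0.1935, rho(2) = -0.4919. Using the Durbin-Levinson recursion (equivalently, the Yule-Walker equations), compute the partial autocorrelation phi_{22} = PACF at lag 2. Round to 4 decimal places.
\phi_{22} = -0.5499

The PACF at lag k is phi_{kk}, the last component of the solution
to the Yule-Walker system G_k phi = r_k where
  (G_k)_{ij} = rho(|i - j|), (r_k)_i = rho(i), i,j = 1..k.
Equivalently, Durbin-Levinson gives phi_{kk} iteratively:
  phi_{11} = rho(1)
  phi_{kk} = [rho(k) - sum_{j=1..k-1} phi_{k-1,j} rho(k-j)]
            / [1 - sum_{j=1..k-1} phi_{k-1,j} rho(j)],
  phi_{k,j} = phi_{k-1,j} - phi_{kk} phi_{k-1,k-j},  j = 1..k-1.
Step k = 1:
  phi_11 = rho(1) = -0.1935.
Step k = 2:
  phi_22 = [rho(2) - phi_11 rho(1)] / [1 - phi_11 rho(1)] = [-0.4919 - (-0.1935)(-0.1935)] / [1 - (-0.1935)(-0.1935)]
         = -0.52934225 / 0.96255775 = -0.5499.
Therefore phi_{22} = -0.5499.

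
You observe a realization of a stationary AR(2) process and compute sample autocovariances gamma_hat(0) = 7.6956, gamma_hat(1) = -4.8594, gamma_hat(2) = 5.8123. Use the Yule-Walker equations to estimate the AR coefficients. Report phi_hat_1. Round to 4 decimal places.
\hat\phi_{1} = -0.2570

The Yule-Walker equations for an AR(p) process read, in matrix form,
  Gamma_p phi = r_p,   with   (Gamma_p)_{ij} = gamma(|i - j|),
                       (r_p)_i = gamma(i),   i,j = 1..p.
Substitute the sample gammas (Toeplitz matrix and right-hand side of size 2):
  Gamma_p = [[7.6956, -4.8594], [-4.8594, 7.6956]]
  r_p     = [-4.8594, 5.8123]
Written out:
  7.6956 phi_1 - 4.8594 phi_2 = -4.8594
  -4.8594 phi_1 + 7.6956 phi_2 = 5.8123
Solve by Cramer's rule:
  det = gamma(0)^2 - gamma(1)^2 = (7.6956)^2 - (-4.8594)^2 = 59.22225936 - 23.61376836 = 35.608491
  phi_hat_1 = [gamma(1) gamma(0) - gamma(1) gamma(2)] / det = [(-4.8594)(7.6956) - (-4.8594)(5.8123)] / 35.608491 = -9.15170802 / 35.608491 = -0.257
  phi_hat_2 = [gamma(0) gamma(2) - gamma(1)^2] / det = [(7.6956)(5.8123) - (-4.8594)^2] / 35.608491 = 21.11536752 / 35.608491 = 0.593
So phi_hat = [-0.2570, 0.5930].
Therefore phi_hat_1 = -0.2570.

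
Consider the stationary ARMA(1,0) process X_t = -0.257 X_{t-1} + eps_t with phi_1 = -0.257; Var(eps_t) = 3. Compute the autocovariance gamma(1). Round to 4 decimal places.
\gamma(1) = -0.8255

Multiply the model equation by X_{t-k} and take expectations. With theta_0 = psi_0 = 1 and psi_j the MA(infinity) weights, this gives
  gamma(k) - sum_i phi_i gamma(k-i) = c_k,
  c_k = sigma^2 * sum_{j=k..q} theta_j psi_{j-k}   (c_k = 0 for k > q),
using gamma(-m) = gamma(m).
Pure AR (q = 0): c_0 = sigma^2 = 3, c_k = 0 for k >= 1.
Equations for k = 0 and k = 1 (AR order 1):
  gamma(0) = phi_1 gamma(1) + c_0
  gamma(1) = phi_1 gamma(0) + c_1
Substituting the second into the first: gamma(0) (1 - phi_1^2) = c_0 + phi_1 c_1, so
  gamma(0) = c_0 / (1 - phi_1^2) = 3 / (1 - (-0.257)^2) = 3 / 0.933951 = 3.21216.
  gamma(1) = phi_1 gamma(0) = (-0.257)(3.21216) = -0.825525.
Therefore gamma(1) = -0.8255 (to 4 decimal places).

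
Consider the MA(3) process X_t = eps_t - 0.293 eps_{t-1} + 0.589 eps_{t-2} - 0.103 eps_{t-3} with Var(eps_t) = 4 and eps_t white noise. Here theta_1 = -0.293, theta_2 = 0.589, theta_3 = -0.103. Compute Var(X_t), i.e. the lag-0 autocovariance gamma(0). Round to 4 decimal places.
\gamma(0) = 5.7735

For an MA(q) process X_t = eps_t + sum_i theta_i eps_{t-i} with
Var(eps_t) = sigma^2, the variance is
  gamma(0) = sigma^2 * (1 + sum_i theta_i^2).
  sum_i theta_i^2 = (-0.293)^2 + (0.589)^2 + (-0.103)^2 = 0.085849 + 0.346921 + 0.010609 = 0.443379.
  gamma(0) = 4 * (1 + 0.443379) = 4 * 1.443379 = 5.773516, which rounds to 5.7735.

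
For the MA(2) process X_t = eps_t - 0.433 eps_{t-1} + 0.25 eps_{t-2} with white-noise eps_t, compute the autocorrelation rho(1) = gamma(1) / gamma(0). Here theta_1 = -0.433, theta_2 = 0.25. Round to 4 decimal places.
\rho(1) = -0.4330

For an MA(q) process with theta_0 = 1, the autocovariance is
  gamma(k) = sigma^2 * sum_{i=0..q-k} theta_i * theta_{i+k},
and rho(k) = gamma(k) / gamma(0). Sigma^2 cancels.
  numerator   = (1)*(-0.433) + (-0.433)*(0.25) = -0.54125.
  denominator = (1)^2 + (-0.433)^2 + (0.25)^2 = 1.249989.
  rho(1) = -0.54125 / 1.249989 = -0.4330.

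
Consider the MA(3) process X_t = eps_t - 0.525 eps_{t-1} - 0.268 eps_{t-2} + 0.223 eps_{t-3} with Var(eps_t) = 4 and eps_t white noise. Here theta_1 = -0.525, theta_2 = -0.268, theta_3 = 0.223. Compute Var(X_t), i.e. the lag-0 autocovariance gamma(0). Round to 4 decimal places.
\gamma(0) = 5.5887

For an MA(q) process X_t = eps_t + sum_i theta_i eps_{t-i} with
Var(eps_t) = sigma^2, the variance is
  gamma(0) = sigma^2 * (1 + sum_i theta_i^2).
  sum_i theta_i^2 = (-0.525)^2 + (-0.268)^2 + (0.223)^2 = 0.275625 + 0.071824 + 0.049729 = 0.397178.
  gamma(0) = 4 * (1 + 0.397178) = 4 * 1.397178 = 5.588712, which rounds to 5.5887.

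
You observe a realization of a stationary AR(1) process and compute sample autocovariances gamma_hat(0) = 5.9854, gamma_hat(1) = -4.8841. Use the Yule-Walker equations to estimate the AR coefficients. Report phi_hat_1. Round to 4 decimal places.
\hat\phi_{1} = -0.8160

The Yule-Walker equations for an AR(p) process read, in matrix form,
  Gamma_p phi = r_p,   with   (Gamma_p)_{ij} = gamma(|i - j|),
                       (r_p)_i = gamma(i),   i,j = 1..p.
Substitute the sample gammas (Toeplitz matrix and right-hand side of size 1):
  Gamma_p = [[5.9854]]
  r_p     = [-4.8841]
With p = 1 this is the single equation gamma(0) phi_1 = gamma(1):
  phi_hat_1 = gamma(1) / gamma(0) = -4.8841 / 5.9854 = -0.8160.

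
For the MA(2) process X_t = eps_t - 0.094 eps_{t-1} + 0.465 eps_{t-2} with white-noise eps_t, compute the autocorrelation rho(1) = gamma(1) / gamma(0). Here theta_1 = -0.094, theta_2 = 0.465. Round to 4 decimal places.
\rho(1) = -0.1124

For an MA(q) process with theta_0 = 1, the autocovariance is
  gamma(k) = sigma^2 * sum_{i=0..q-k} theta_i * theta_{i+k},
and rho(k) = gamma(k) / gamma(0). Sigma^2 cancels.
  numerator   = (1)*(-0.094) + (-0.094)*(0.465) = -0.13771.
  denominator = (1)^2 + (-0.094)^2 + (0.465)^2 = 1.225061.
  rho(1) = -0.13771 / 1.225061 = -0.1124.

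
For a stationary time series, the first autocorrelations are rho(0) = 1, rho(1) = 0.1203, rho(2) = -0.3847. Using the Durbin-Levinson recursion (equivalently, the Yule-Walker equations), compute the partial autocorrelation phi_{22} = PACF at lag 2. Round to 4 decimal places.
\phi_{22} = -0.4050

The PACF at lag k is phi_{kk}, the last component of the solution
to the Yule-Walker system G_k phi = r_k where
  (G_k)_{ij} = rho(|i - j|), (r_k)_i = rho(i), i,j = 1..k.
Equivalently, Durbin-Levinson gives phi_{kk} iteratively:
  phi_{11} = rho(1)
  phi_{kk} = [rho(k) - sum_{j=1..k-1} phi_{k-1,j} rho(k-j)]
            / [1 - sum_{j=1..k-1} phi_{k-1,j} rho(j)],
  phi_{k,j} = phi_{k-1,j} - phi_{kk} phi_{k-1,k-j},  j = 1..k-1.
Step k = 1:
  phi_11 = rho(1) = 0.1203.
Step k = 2:
  phi_22 = [rho(2) - phi_11 rho(1)] / [1 - phi_11 rho(1)] = [-0.3847 - (0.1203)(0.1203)] / [1 - (0.1203)(0.1203)]
         = -0.39917209 / 0.98552791 = -0.405.
Therefore phi_{22} = -0.4050.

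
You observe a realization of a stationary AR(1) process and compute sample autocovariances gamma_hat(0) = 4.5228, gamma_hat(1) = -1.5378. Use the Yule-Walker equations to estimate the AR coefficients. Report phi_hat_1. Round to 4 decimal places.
\hat\phi_{1} = -0.3400

The Yule-Walker equations for an AR(p) process read, in matrix form,
  Gamma_p phi = r_p,   with   (Gamma_p)_{ij} = gamma(|i - j|),
                       (r_p)_i = gamma(i),   i,j = 1..p.
Substitute the sample gammas (Toeplitz matrix and right-hand side of size 1):
  Gamma_p = [[4.5228]]
  r_p     = [-1.5378]
With p = 1 this is the single equation gamma(0) phi_1 = gamma(1):
  phi_hat_1 = gamma(1) / gamma(0) = -1.5378 / 4.5228 = -0.3400.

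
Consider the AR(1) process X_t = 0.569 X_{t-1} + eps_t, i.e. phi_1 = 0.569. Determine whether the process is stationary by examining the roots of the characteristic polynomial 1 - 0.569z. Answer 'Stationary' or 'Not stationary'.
\text{Stationary}

The AR(p) characteristic polynomial is P(z) = 1 - 0.569z.
Stationarity requires all roots to lie outside the unit circle, i.e. |z| > 1 for every root.
This is linear in z: 1 + (-0.569) z = 0  =>  z = -1/(-0.569) = 1.757469,  |z| = 1.757469.
Moduli of all roots: 1.7575.
All moduli strictly greater than 1? Yes.
Verdict: Stationary.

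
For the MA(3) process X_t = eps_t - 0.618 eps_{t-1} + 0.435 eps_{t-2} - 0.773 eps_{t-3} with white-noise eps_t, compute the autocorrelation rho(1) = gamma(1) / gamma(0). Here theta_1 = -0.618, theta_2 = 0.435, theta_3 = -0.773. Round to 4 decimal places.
\rho(1) = -0.5640

For an MA(q) process with theta_0 = 1, the autocovariance is
  gamma(k) = sigma^2 * sum_{i=0..q-k} theta_i * theta_{i+k},
and rho(k) = gamma(k) / gamma(0). Sigma^2 cancels.
  numerator   = (1)*(-0.618) + (-0.618)*(0.435) + (0.435)*(-0.773) = -1.223085.
  denominator = (1)^2 + (-0.618)^2 + (0.435)^2 + (-0.773)^2 = 2.168678.
  rho(1) = -1.223085 / 2.168678 = -0.5640.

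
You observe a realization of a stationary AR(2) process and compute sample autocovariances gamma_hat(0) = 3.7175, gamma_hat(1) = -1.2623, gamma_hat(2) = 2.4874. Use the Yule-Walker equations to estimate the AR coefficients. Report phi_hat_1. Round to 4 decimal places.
\hat\phi_{1} = -0.1270

The Yule-Walker equations for an AR(p) process read, in matrix form,
  Gamma_p phi = r_p,   with   (Gamma_p)_{ij} = gamma(|i - j|),
                       (r_p)_i = gamma(i),   i,j = 1..p.
Substitute the sample gammas (Toeplitz matrix and right-hand side of size 2):
  Gamma_p = [[3.7175, -1.2623], [-1.2623, 3.7175]]
  r_p     = [-1.2623, 2.4874]
Written out:
  3.7175 phi_1 - 1.2623 phi_2 = -1.2623
  -1.2623 phi_1 + 3.7175 phi_2 = 2.4874
Solve by Cramer's rule:
  det = gamma(0)^2 - gamma(1)^2 = (3.7175)^2 - (-1.2623)^2 = 13.81980625 - 1.59340129 = 12.22640496
  phi_hat_1 = [gamma(1) gamma(0) - gamma(1) gamma(2)] / det = [(-1.2623)(3.7175) - (-1.2623)(2.4874)] / 12.22640496 = -1.55275523 / 12.22640496 = -0.127
  phi_hat_2 = [gamma(0) gamma(2) - gamma(1)^2] / det = [(3.7175)(2.4874) - (-1.2623)^2] / 12.22640496 = 7.65350821 / 12.22640496 = 0.626
So phi_hat = [-0.1270, 0.6260].
Therefore phi_hat_1 = -0.1270.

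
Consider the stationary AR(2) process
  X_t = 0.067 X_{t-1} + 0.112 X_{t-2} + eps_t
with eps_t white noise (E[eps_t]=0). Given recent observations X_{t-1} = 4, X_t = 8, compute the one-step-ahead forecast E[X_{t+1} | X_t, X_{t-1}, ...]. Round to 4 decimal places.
E[X_{t+1} \mid \mathcal F_t] = 0.9840

For an AR(p) model X_t = c + sum_i phi_i X_{t-i} + eps_t, the
one-step-ahead conditional mean is
  E[X_{t+1} | X_t, ...] = c + sum_i phi_i X_{t+1-i}.
Substitute known values:
  E[X_{t+1} | ...] = (0.067) * (8) + (0.112) * (4)
                   = 0.9840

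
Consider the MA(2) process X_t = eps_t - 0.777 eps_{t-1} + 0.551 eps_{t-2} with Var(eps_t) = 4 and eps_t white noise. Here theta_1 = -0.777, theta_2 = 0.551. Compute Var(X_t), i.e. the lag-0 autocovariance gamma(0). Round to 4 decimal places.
\gamma(0) = 7.6293

For an MA(q) process X_t = eps_t + sum_i theta_i eps_{t-i} with
Var(eps_t) = sigma^2, the variance is
  gamma(0) = sigma^2 * (1 + sum_i theta_i^2).
  sum_i theta_i^2 = (-0.777)^2 + (0.551)^2 = 0.603729 + 0.303601 = 0.90733.
  gamma(0) = 4 * (1 + 0.90733) = 4 * 1.90733 = 7.62932, which rounds to 7.6293.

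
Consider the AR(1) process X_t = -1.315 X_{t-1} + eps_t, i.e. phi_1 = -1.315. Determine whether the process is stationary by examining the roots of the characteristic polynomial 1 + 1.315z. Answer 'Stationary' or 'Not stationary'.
\text{Not stationary}

The AR(p) characteristic polynomial is P(z) = 1 + 1.315z.
Stationarity requires all roots to lie outside the unit circle, i.e. |z| > 1 for every root.
This is linear in z: 1 + (1.315) z = 0  =>  z = -1/(1.315) = -0.760456,  |z| = 0.760456.
Moduli of all roots: 0.7605.
All moduli strictly greater than 1? No.
Verdict: Not stationary.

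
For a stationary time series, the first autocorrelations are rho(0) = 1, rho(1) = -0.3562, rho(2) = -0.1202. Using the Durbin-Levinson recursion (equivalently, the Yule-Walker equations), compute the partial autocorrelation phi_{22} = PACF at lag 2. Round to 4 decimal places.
\phi_{22} = -0.2830

The PACF at lag k is phi_{kk}, the last component of the solution
to the Yule-Walker system G_k phi = r_k where
  (G_k)_{ij} = rho(|i - j|), (r_k)_i = rho(i), i,j = 1..k.
Equivalently, Durbin-Levinson gives phi_{kk} iteratively:
  phi_{11} = rho(1)
  phi_{kk} = [rho(k) - sum_{j=1..k-1} phi_{k-1,j} rho(k-j)]
            / [1 - sum_{j=1..k-1} phi_{k-1,j} rho(j)],
  phi_{k,j} = phi_{k-1,j} - phi_{kk} phi_{k-1,k-j},  j = 1..k-1.
Step k = 1:
  phi_11 = rho(1) = -0.3562.
Step k = 2:
  phi_22 = [rho(2) - phi_11 rho(1)] / [1 - phi_11 rho(1)] = [-0.1202 - (-0.3562)(-0.3562)] / [1 - (-0.3562)(-0.3562)]
         = -0.24707844 / 0.87312156 = -0.283.
Therefore phi_{22} = -0.2830.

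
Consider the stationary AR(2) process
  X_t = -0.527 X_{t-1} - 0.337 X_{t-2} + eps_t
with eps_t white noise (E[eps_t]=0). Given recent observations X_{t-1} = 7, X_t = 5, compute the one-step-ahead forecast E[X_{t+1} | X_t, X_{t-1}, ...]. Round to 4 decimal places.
E[X_{t+1} \mid \mathcal F_t] = -4.9940

For an AR(p) model X_t = c + sum_i phi_i X_{t-i} + eps_t, the
one-step-ahead conditional mean is
  E[X_{t+1} | X_t, ...] = c + sum_i phi_i X_{t+1-i}.
Substitute known values:
  E[X_{t+1} | ...] = (-0.527) * (5) + (-0.337) * (7)
                   = -4.9940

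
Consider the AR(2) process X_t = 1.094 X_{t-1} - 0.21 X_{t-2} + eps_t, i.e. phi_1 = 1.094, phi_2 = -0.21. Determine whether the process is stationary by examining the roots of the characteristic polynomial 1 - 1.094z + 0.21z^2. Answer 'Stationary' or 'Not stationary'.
\text{Stationary}

The AR(p) characteristic polynomial is P(z) = 1 - 1.094z + 0.21z^2.
Stationarity requires all roots to lie outside the unit circle, i.e. |z| > 1 for every root.
Set 1 + (-1.094) z + (0.21) z^2 = 0, i.e. a z^2 + b z + c = 0 with a = 0.21, b = -1.094, c = 1.
Discriminant D = b^2 - 4ac = (-1.094)^2 - 4*(0.21)*1 = 1.196836 - (0.84) = 0.356836.
D >= 0, so the roots are real: z = (-b +/- sqrt(D)) / (2a) = (1.094 +/- 0.597358) / (0.42).
  z_1 = (1.094 + 0.597358) / (0.42) = 4.027,   |z_1| = 4.027.
  z_2 = (1.094 - 0.597358) / (0.42) = 1.1825,   |z_2| = 1.1825.
Moduli of all roots: 4.0270, 1.1825.
All moduli strictly greater than 1? Yes.
Verdict: Stationary.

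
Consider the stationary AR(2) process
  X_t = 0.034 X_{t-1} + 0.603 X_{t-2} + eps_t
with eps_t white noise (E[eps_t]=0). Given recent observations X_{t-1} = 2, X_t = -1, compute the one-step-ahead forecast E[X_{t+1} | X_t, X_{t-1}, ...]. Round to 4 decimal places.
E[X_{t+1} \mid \mathcal F_t] = 1.1720

For an AR(p) model X_t = c + sum_i phi_i X_{t-i} + eps_t, the
one-step-ahead conditional mean is
  E[X_{t+1} | X_t, ...] = c + sum_i phi_i X_{t+1-i}.
Substitute known values:
  E[X_{t+1} | ...] = (0.034) * (-1) + (0.603) * (2)
                   = 1.1720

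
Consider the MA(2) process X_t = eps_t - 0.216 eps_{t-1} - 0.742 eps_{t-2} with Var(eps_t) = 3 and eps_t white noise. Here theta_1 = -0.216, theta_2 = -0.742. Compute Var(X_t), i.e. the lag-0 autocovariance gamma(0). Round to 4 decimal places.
\gamma(0) = 4.7917

For an MA(q) process X_t = eps_t + sum_i theta_i eps_{t-i} with
Var(eps_t) = sigma^2, the variance is
  gamma(0) = sigma^2 * (1 + sum_i theta_i^2).
  sum_i theta_i^2 = (-0.216)^2 + (-0.742)^2 = 0.046656 + 0.550564 = 0.59722.
  gamma(0) = 3 * (1 + 0.59722) = 3 * 1.59722 = 4.79166, which rounds to 4.7917.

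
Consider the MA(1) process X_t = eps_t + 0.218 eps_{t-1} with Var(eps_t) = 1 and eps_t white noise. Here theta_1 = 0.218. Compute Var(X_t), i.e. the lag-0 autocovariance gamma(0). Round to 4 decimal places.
\gamma(0) = 1.0475

For an MA(q) process X_t = eps_t + sum_i theta_i eps_{t-i} with
Var(eps_t) = sigma^2, the variance is
  gamma(0) = sigma^2 * (1 + sum_i theta_i^2).
  sum_i theta_i^2 = (0.218)^2 = 0.047524.
  gamma(0) = 1 * (1 + 0.047524) = 1 * 1.047524 = 1.047524, which rounds to 1.0475.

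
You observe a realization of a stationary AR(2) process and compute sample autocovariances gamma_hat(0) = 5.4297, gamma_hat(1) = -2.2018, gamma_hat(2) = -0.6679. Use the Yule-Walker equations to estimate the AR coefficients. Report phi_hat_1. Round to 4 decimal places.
\hat\phi_{1} = -0.5450

The Yule-Walker equations for an AR(p) process read, in matrix form,
  Gamma_p phi = r_p,   with   (Gamma_p)_{ij} = gamma(|i - j|),
                       (r_p)_i = gamma(i),   i,j = 1..p.
Substitute the sample gammas (Toeplitz matrix and right-hand side of size 2):
  Gamma_p = [[5.4297, -2.2018], [-2.2018, 5.4297]]
  r_p     = [-2.2018, -0.6679]
Written out:
  5.4297 phi_1 - 2.2018 phi_2 = -2.2018
  -2.2018 phi_1 + 5.4297 phi_2 = -0.6679
Solve by Cramer's rule:
  det = gamma(0)^2 - gamma(1)^2 = (5.4297)^2 - (-2.2018)^2 = 29.48164209 - 4.84792324 = 24.63371885
  phi_hat_1 = [gamma(1) gamma(0) - gamma(1) gamma(2)] / det = [(-2.2018)(5.4297) - (-2.2018)(-0.6679)] / 24.63371885 = -13.42569568 / 24.63371885 = -0.545
  phi_hat_2 = [gamma(0) gamma(2) - gamma(1)^2] / det = [(5.4297)(-0.6679) - (-2.2018)^2] / 24.63371885 = -8.47441987 / 24.63371885 = -0.344
So phi_hat = [-0.5450, -0.3440].
Therefore phi_hat_1 = -0.5450.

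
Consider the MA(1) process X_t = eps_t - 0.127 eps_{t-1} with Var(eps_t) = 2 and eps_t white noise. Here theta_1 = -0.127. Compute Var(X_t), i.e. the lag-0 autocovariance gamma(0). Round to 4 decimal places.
\gamma(0) = 2.0323

For an MA(q) process X_t = eps_t + sum_i theta_i eps_{t-i} with
Var(eps_t) = sigma^2, the variance is
  gamma(0) = sigma^2 * (1 + sum_i theta_i^2).
  sum_i theta_i^2 = (-0.127)^2 = 0.016129.
  gamma(0) = 2 * (1 + 0.016129) = 2 * 1.016129 = 2.032258, which rounds to 2.0323.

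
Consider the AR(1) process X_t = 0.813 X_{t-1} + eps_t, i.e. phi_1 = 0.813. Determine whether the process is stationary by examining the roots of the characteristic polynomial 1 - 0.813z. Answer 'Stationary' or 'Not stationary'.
\text{Stationary}

The AR(p) characteristic polynomial is P(z) = 1 - 0.813z.
Stationarity requires all roots to lie outside the unit circle, i.e. |z| > 1 for every root.
This is linear in z: 1 + (-0.813) z = 0  =>  z = -1/(-0.813) = 1.230012,  |z| = 1.230012.
Moduli of all roots: 1.2300.
All moduli strictly greater than 1? Yes.
Verdict: Stationary.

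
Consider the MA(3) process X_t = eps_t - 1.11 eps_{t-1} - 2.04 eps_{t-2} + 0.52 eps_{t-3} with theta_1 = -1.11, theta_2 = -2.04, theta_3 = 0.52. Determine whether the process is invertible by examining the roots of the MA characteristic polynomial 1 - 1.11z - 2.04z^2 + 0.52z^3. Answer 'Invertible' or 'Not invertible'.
\text{Not invertible}

The MA(q) characteristic polynomial is P(z) = 1 - 1.11z - 2.04z^2 + 0.52z^3.
Invertibility requires all roots to lie outside the unit circle, i.e. |z| > 1 for every root.
Degree 3: look for a simple real root z0 first, then factor out (1 - z/z0) and solve the remaining quadratic.
Testing z0 = 0.5: P(0.5) = 1 + (-1.11)(0.5) + (-2.04)(0.5)^2 + (0.52)(0.5)^3
  = 1 + (-0.555) + (-0.51) + (0.065) = 0.  So z_0 = 0.5 is a root, |z_0| = 0.5.
Divide out the factor (1 - 2 z) = (1 - z/z0) (since 1/z0 = 2):
  P(z) = (1 - 2 z)(1 + (0.89) z + (-0.26) z^2)
  [check: z-coef 0.89 - (2) = -1.11; z^2-coef -0.26 - (2)(0.89) = -2.04; z^3-coef -(2)(-0.26) = 0.52.]
Remaining roots from the quadratic factor 1 + (0.89) z + (-0.26) z^2:
  Set 1 + (0.89) z + (-0.26) z^2 = 0, i.e. a z^2 + b z + c = 0 with a = -0.26, b = 0.89, c = 1.
  Discriminant D = b^2 - 4ac = (0.89)^2 - 4*(-0.26)*1 = 0.7921 - (-1.04) = 1.8321.
  D >= 0, so the roots are real: z = (-b +/- sqrt(D)) / (2a) = (-0.89 +/- 1.353551) / (-0.52).
    z_1 = (-0.89 + 1.353551) / (-0.52) = -0.8914,   |z_1| = 0.8914.
    z_2 = (-0.89 - 1.353551) / (-0.52) = 4.3145,   |z_2| = 4.3145.
Moduli of all roots: 0.5000, 0.8914, 4.3145.
All moduli strictly greater than 1? No.
Verdict: Not invertible.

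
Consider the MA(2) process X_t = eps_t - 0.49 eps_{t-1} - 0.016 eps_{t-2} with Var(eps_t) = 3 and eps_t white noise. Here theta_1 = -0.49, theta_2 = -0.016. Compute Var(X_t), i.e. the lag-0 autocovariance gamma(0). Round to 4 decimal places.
\gamma(0) = 3.7211

For an MA(q) process X_t = eps_t + sum_i theta_i eps_{t-i} with
Var(eps_t) = sigma^2, the variance is
  gamma(0) = sigma^2 * (1 + sum_i theta_i^2).
  sum_i theta_i^2 = (-0.49)^2 + (-0.016)^2 = 0.2401 + 0.000256 = 0.240356.
  gamma(0) = 3 * (1 + 0.240356) = 3 * 1.240356 = 3.721068, which rounds to 3.7211.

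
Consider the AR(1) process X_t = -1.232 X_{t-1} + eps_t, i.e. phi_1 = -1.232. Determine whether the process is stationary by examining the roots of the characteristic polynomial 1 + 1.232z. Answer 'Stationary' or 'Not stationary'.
\text{Not stationary}

The AR(p) characteristic polynomial is P(z) = 1 + 1.232z.
Stationarity requires all roots to lie outside the unit circle, i.e. |z| > 1 for every root.
This is linear in z: 1 + (1.232) z = 0  =>  z = -1/(1.232) = -0.811688,  |z| = 0.811688.
Moduli of all roots: 0.8117.
All moduli strictly greater than 1? No.
Verdict: Not stationary.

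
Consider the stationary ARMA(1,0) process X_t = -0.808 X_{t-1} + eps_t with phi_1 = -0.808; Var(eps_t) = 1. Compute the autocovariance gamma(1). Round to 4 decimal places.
\gamma(1) = -2.3276

Multiply the model equation by X_{t-k} and take expectations. With theta_0 = psi_0 = 1 and psi_j the MA(infinity) weights, this gives
  gamma(k) - sum_i phi_i gamma(k-i) = c_k,
  c_k = sigma^2 * sum_{j=k..q} theta_j psi_{j-k}   (c_k = 0 for k > q),
using gamma(-m) = gamma(m).
Pure AR (q = 0): c_0 = sigma^2 = 1, c_k = 0 for k >= 1.
Equations for k = 0 and k = 1 (AR order 1):
  gamma(0) = phi_1 gamma(1) + c_0
  gamma(1) = phi_1 gamma(0) + c_1
Substituting the second into the first: gamma(0) (1 - phi_1^2) = c_0 + phi_1 c_1, so
  gamma(0) = c_0 / (1 - phi_1^2) = 1 / (1 - (-0.808)^2) = 1 / 0.347136 = 2.880715.
  gamma(1) = phi_1 gamma(0) = (-0.808)(2.880715) = -2.327618.
Therefore gamma(1) = -2.3276 (to 4 decimal places).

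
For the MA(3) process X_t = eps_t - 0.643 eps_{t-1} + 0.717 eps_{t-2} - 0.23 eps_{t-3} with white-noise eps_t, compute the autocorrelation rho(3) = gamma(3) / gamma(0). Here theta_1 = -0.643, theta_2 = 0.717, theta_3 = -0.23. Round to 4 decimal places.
\rho(3) = -0.1161

For an MA(q) process with theta_0 = 1, the autocovariance is
  gamma(k) = sigma^2 * sum_{i=0..q-k} theta_i * theta_{i+k},
and rho(k) = gamma(k) / gamma(0). Sigma^2 cancels.
  numerator   = (1)*(-0.23) = -0.23.
  denominator = (1)^2 + (-0.643)^2 + (0.717)^2 + (-0.23)^2 = 1.980438.
  rho(3) = -0.23 / 1.980438 = -0.1161.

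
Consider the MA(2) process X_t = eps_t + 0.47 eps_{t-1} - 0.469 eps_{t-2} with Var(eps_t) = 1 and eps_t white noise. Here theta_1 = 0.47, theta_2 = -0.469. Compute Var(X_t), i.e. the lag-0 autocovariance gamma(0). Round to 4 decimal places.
\gamma(0) = 1.4409

For an MA(q) process X_t = eps_t + sum_i theta_i eps_{t-i} with
Var(eps_t) = sigma^2, the variance is
  gamma(0) = sigma^2 * (1 + sum_i theta_i^2).
  sum_i theta_i^2 = (0.47)^2 + (-0.469)^2 = 0.2209 + 0.219961 = 0.440861.
  gamma(0) = 1 * (1 + 0.440861) = 1 * 1.440861 = 1.440861, which rounds to 1.4409.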